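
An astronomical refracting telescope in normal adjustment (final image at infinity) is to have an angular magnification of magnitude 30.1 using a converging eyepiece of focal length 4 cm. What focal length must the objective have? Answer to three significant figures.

120 cm

|M| = f_obj/|f_eye|, so f_obj = |M| x |f_eye| = 30.1 x 4 = 120.400 cm.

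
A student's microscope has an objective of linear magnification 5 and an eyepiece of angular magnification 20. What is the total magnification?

The overall magnification of a compound microscope is the product of the objective and eyepiece magnifications:
M = M_obj x M_eye = 5 x 20 = 100.

100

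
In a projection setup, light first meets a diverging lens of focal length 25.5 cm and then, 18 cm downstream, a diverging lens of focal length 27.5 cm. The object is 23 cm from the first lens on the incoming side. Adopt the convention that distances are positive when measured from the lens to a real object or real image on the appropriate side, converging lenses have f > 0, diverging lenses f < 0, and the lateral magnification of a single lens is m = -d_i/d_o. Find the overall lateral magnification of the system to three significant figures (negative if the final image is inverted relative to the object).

0.251

First lens: d_i1 = 1/(1/(-25.5) - 1/23) = -12.093 cm.
m_1 = -(-12.093)/23 = 0.5258.
The intermediate image is virtual, 12.093 cm to the left of lens 1, so d_o2 = L - d_i1 = 18 - (-12.093) = 30.093 cm.
Second lens: d_i2 = 1/(1/(-27.5) - 1/(30.093)) = -14.369 cm.
m_2 = -(-14.369)/(30.093) = 0.4775.
Total m = m_1 x m_2 = (0.5258)(0.4775) = 0.2511.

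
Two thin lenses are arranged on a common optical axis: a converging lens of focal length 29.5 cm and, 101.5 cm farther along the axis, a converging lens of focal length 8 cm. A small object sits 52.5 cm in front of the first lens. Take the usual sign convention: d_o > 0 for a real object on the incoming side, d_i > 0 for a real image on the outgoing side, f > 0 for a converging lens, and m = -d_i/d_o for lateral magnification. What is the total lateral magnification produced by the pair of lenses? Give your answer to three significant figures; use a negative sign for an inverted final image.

Lens 1: 1/d_i1 = 1/f_1 - 1/d_o1 = 1/29.5 - 1/52.5 = 0.01485 cm^-1, so d_i1 = 67.337 cm.
m_1 = -(67.337)/52.5 = -1.2826.
That image sits 34.163 cm in front of the second lens, so d_o2 = 34.163 cm.
Lens 2: 1/d_i2 = 1/f_2 - 1/d_o2 = 1/8 - 1/(34.163) = 0.09573 cm^-1, so d_i2 = 10.446 cm.
m_2 = -(10.446)/(34.163) = -0.3058.
Overall magnification: m = m_1 m_2 = 0.3922.

0.392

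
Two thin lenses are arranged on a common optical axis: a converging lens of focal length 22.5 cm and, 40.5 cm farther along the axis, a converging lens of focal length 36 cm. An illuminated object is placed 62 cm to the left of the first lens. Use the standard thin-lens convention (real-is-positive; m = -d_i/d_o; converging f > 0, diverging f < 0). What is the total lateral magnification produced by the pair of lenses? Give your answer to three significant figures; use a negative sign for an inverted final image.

-0.665

First lens: d_i1 = 1/(1/22.5 - 1/62) = 35.316 cm.
m_1 = -(35.316)/62 = -0.5696.
That image sits 5.184 cm in front of the second lens, so d_o2 = 5.184 cm.
Second lens: d_i2 = 1/(1/36 - 1/(5.184)) = -6.055 cm.
m_2 = -(-6.055)/(5.184) = 1.1682.
Overall magnification: m = m_1 m_2 = -0.6654.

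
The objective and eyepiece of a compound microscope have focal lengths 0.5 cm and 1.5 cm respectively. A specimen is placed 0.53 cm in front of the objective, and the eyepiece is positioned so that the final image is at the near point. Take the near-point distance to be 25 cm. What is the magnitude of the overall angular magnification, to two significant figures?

Objective: 1/d_i = 1/f_obj - 1/d_o = 1/0.5 - 1/0.53 = 0.11321 cm^-1, so d_i = 8.833 cm.
m_obj = -d_i/d_o = -8.833/0.53 = -16.667.
Eyepiece angular magnification (image at near point): M_eye = 1 + D/f_e = 1 + 25/1.5 = 17.667.
Overall M = m_obj x M_eye = (-16.667)(17.667) = -294.44.
|M| = 294.44.

290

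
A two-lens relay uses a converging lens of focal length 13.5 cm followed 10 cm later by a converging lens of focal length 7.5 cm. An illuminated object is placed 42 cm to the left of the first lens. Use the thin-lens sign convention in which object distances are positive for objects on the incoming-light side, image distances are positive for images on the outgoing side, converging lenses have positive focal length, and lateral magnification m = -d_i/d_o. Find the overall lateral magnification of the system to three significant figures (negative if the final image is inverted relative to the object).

-0.204

First lens: d_i1 = 1/(1/13.5 - 1/42) = 19.895 cm.
m_1 = -(19.895)/42 = -0.4737.
Since 19.895 cm > 10 cm, the first image lies past the second lens and serves as a virtual object: d_o2 = L - d_i1 = -9.895 cm.
Second lens: d_i2 = 1/(1/7.5 - 1/(-9.895)) = 4.266 cm.
m_2 = -(4.266)/(-9.895) = 0.4312.
Overall magnification: m = m_1 m_2 = -0.2042.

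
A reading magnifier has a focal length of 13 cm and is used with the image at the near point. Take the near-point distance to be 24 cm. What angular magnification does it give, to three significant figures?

2.85

M = 1 + D/f = 1 + 24/13 = 2.846.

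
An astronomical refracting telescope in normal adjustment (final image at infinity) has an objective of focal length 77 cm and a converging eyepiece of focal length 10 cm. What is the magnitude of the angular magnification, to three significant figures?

|M| = f_obj/|f_eye| = 77/10 = 7.700.

7.70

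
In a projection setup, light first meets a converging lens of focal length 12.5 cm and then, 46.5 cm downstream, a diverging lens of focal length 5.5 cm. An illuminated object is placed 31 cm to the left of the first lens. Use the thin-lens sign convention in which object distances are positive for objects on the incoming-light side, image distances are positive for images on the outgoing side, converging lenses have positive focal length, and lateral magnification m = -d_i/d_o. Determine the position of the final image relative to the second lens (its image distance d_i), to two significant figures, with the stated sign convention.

-4.5 cm

First lens: d_i1 = 1/(1/12.5 - 1/31) = 20.946 cm.
Object distance for lens 2: d_o2 = 46.5 - 20.946 = 25.554 cm.
Second lens: d_i2 = 1/(1/(-5.5) - 1/(25.554)) = -4.526 cm.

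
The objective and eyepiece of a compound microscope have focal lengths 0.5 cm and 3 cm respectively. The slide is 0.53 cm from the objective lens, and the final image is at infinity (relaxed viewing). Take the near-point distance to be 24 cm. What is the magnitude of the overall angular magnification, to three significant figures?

133

Objective: 1/d_i = 1/f_obj - 1/d_o = 1/0.5 - 1/0.53 = 0.11321 cm^-1, so d_i = 8.833 cm.
m_obj = -d_i/d_o = -8.833/0.53 = -16.667.
Eyepiece angular magnification (image at infinity): M_eye = D/f_e = 24/3 = 8.000.
Overall M = m_obj x M_eye = (-16.667)(8.000) = -133.33.
|M| = 133.33.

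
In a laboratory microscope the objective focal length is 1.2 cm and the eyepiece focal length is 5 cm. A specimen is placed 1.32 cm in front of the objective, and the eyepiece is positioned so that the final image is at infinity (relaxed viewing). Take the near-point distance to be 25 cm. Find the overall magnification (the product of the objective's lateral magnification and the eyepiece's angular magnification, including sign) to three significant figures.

Objective: 1/d_i = 1/f_obj - 1/d_o = 1/1.2 - 1/1.32 = 0.07576 cm^-1, so d_i = 13.200 cm.
m_obj = -d_i/d_o = -13.200/1.32 = -10.000.
Eyepiece angular magnification (image at infinity): M_eye = D/f_e = 25/5 = 5.000.
Overall M = m_obj x M_eye = (-10.000)(5.000) = -50.00.

-50.0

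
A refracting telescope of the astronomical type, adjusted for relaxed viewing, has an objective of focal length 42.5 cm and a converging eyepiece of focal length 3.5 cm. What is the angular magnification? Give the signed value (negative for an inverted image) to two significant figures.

-12

M = -f_obj/f_eye = -42.5/(3.5) = -12.143.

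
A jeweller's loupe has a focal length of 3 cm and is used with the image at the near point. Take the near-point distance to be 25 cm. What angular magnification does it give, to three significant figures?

9.33

M = 1 + D/f = 1 + 25/3 = 9.333.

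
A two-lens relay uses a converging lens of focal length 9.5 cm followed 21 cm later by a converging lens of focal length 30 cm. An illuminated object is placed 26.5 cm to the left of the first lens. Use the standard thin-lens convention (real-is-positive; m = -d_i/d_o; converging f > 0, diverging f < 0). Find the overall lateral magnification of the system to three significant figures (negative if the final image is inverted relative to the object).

Applying the thin-lens equation to the first lens, 1/9.5 = 1/26.5 + 1/d_i1, which gives d_i1 = 14.809 cm.
Its lateral magnification is m_1 = -d_i1/d_o1 = -(14.809)/26.5 = -0.5588.
That image sits 6.191 cm in front of the second lens, so d_o2 = 6.191 cm.
Applying the thin-lens equation again with f_2 = 30 cm and d_o2 = 6.191 cm gives d_i2 = -7.801 cm.
m_2 = -(-7.801)/(6.191) = 1.2600.
Overall magnification: m = m_1 m_2 = -0.7041.

-0.704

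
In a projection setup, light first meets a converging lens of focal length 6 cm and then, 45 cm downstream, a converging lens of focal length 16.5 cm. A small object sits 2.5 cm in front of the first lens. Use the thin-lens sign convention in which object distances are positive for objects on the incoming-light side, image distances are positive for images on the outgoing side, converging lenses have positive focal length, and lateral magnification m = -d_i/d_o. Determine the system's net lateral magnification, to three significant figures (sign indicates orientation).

Applying the thin-lens equation to the first lens, 1/6 = 1/2.5 + 1/d_i1, which gives d_i1 = -4.286 cm.
Its lateral magnification is m_1 = -d_i1/d_o1 = -(-4.286)/2.5 = 1.7143.
The intermediate image is virtual, 4.286 cm to the left of lens 1, so d_o2 = L - d_i1 = 45 - (-4.286) = 49.286 cm.
Applying the thin-lens equation again with f_2 = 16.5 cm and d_o2 = 49.286 cm gives d_i2 = 24.804 cm.
m_2 = -(24.804)/(49.286) = -0.5033.
The system's lateral magnification is m_1 m_2 = (1.7143)(-0.5033) = -0.8627.

-0.863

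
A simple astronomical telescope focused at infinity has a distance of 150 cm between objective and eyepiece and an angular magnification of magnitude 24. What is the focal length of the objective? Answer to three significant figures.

144 cm

In normal adjustment the tube length equals f_obj + f_eye and |M| = f_obj/f_eye.
So f_obj = 24 f_eye and 24 f_eye + f_eye = 150 cm, giving f_eye = 150/25 = 6.000 cm and f_obj = 144.000 cm.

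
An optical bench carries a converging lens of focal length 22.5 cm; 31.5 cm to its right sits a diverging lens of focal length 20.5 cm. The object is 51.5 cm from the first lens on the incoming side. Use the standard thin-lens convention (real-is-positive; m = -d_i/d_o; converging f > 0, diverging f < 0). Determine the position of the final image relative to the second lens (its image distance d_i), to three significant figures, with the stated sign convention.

First lens: d_i1 = 1/(1/22.5 - 1/51.5) = 39.957 cm.
Since 39.957 cm > 31.5 cm, the first image lies past the second lens and serves as a virtual object: d_o2 = L - d_i1 = -8.457 cm.
Second lens: d_i2 = 1/(1/(-20.5) - 1/(-8.457)) = 14.395 cm.

14.4 cm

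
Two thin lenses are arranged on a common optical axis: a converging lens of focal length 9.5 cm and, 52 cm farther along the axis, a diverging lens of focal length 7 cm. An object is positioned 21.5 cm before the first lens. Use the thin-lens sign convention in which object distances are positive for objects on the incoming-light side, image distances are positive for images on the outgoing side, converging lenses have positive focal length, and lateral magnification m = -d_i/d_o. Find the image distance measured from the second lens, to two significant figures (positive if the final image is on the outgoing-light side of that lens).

-5.8 cm

Applying the thin-lens equation to the first lens, 1/9.5 = 1/21.5 + 1/d_i1, which gives d_i1 = 17.021 cm.
That image sits 34.979 cm in front of the second lens, so d_o2 = 34.979 cm.
Applying the thin-lens equation again with f_2 = -7 cm and d_o2 = 34.979 cm gives d_i2 = -5.833 cm.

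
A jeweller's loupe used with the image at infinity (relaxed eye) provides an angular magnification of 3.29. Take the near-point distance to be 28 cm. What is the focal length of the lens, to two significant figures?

8.5 cm

For the image at infinity, M = D/f.
f = D/M = 28/3.29 = 8.511 cm.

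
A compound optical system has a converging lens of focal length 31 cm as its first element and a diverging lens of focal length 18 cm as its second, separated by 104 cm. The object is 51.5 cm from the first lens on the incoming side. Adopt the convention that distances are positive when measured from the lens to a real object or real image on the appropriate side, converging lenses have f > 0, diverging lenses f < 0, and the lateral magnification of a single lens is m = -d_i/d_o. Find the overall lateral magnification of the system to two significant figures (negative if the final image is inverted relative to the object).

-0.62

Applying the thin-lens equation to the first lens, 1/31 = 1/51.5 + 1/d_i1, which gives d_i1 = 77.878 cm.
Its lateral magnification is m_1 = -d_i1/d_o1 = -(77.878)/51.5 = -1.5122.
That image sits 26.122 cm in front of the second lens, so d_o2 = 26.122 cm.
Applying the thin-lens equation again with f_2 = -18 cm and d_o2 = 26.122 cm gives d_i2 = -10.657 cm.
m_2 = -(-10.657)/(26.122) = 0.4080.
The system's lateral magnification is m_1 m_2 = (-1.5122)(0.4080) = -0.6169.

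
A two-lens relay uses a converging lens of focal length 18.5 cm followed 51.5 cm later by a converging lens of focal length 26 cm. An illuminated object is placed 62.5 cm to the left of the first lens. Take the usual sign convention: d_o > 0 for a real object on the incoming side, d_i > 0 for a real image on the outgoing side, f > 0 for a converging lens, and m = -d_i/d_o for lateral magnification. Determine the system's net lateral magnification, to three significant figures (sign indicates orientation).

Lens 1: 1/d_i1 = 1/f_1 - 1/d_o1 = 1/18.5 - 1/62.5 = 0.03805 cm^-1, so d_i1 = 26.278 cm.
m_1 = -(26.278)/62.5 = -0.4205.
That image sits 25.222 cm in front of the second lens, so d_o2 = 25.222 cm.
Lens 2: 1/d_i2 = 1/f_2 - 1/d_o2 = 1/26 - 1/(25.222) = -0.00119 cm^-1, so d_i2 = -842.438 cm.
m_2 = -(-842.438)/(25.222) = 33.4015.
Total m = m_1 x m_2 = (-0.4205)(33.4015) = -14.0438.

-14.0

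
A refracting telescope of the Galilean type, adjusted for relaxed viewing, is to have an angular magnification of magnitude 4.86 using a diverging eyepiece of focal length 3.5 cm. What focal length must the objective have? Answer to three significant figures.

|M| = f_obj/|f_eye|, so f_obj = |M| x |f_eye| = 4.86 x 3.5 = 17.010 cm.

17.0 cm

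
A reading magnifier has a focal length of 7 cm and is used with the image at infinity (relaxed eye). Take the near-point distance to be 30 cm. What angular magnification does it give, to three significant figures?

4.29

M = D/f = 30/7 = 4.286.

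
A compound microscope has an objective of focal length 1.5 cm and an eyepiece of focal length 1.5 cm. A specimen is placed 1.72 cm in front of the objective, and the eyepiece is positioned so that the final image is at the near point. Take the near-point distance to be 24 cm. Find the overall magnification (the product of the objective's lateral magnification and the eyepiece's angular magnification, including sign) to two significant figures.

Objective: 1/d_i = 1/f_obj - 1/d_o = 1/1.5 - 1/1.72 = 0.08527 cm^-1, so d_i = 11.727 cm.
m_obj = -d_i/d_o = -11.727/1.72 = -6.818.
Eyepiece angular magnification (image at near point): M_eye = 1 + D/f_e = 1 + 24/1.5 = 17.000.
Overall M = m_obj x M_eye = (-6.818)(17.000) = -115.91.

-120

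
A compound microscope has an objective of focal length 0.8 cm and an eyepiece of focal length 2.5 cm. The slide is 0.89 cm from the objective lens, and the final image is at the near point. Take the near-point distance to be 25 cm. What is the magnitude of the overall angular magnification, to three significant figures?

97.8

Objective: 1/d_i = 1/f_obj - 1/d_o = 1/0.8 - 1/0.89 = 0.12640 cm^-1, so d_i = 7.911 cm.
m_obj = -d_i/d_o = -7.911/0.89 = -8.889.
Eyepiece angular magnification (image at near point): M_eye = 1 + D/f_e = 1 + 25/2.5 = 11.000.
Overall M = m_obj x M_eye = (-8.889)(11.000) = -97.78.
|M| = 97.78.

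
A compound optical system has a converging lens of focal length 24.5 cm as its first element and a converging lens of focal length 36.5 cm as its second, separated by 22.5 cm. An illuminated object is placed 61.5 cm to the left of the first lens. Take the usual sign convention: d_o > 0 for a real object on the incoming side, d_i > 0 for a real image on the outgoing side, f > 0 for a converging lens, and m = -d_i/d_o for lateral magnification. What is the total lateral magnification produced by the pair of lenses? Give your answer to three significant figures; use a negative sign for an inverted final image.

Lens 1: 1/d_i1 = 1/f_1 - 1/d_o1 = 1/24.5 - 1/61.5 = 0.02456 cm^-1, so d_i1 = 40.723 cm.
m_1 = -(40.723)/61.5 = -0.6622.
This image would form 40.723 cm past lens 1, i.e. 18.223 cm beyond lens 2, so it is a virtual object for lens 2: d_o2 = 22.5 - 40.723 = -18.223 cm.
Lens 2: 1/d_i2 = 1/f_2 - 1/d_o2 = 1/36.5 - 1/(-18.223) = 0.08227 cm^-1, so d_i2 = 12.155 cm.
m_2 = -(12.155)/(-18.223) = 0.6670.
Total m = m_1 x m_2 = (-0.6622)(0.6670) = -0.4417.

-0.442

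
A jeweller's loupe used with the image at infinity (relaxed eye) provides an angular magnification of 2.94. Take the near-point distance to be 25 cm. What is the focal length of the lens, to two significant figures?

For the image at infinity, M = D/f.
f = D/M = 25/2.94 = 8.503 cm.

8.5 cm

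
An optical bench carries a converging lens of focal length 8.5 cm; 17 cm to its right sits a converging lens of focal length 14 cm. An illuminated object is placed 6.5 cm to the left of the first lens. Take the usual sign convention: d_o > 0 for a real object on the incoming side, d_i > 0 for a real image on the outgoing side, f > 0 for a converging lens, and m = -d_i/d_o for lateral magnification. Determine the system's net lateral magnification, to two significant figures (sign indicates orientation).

Applying the thin-lens equation to the first lens, 1/8.5 = 1/6.5 + 1/d_i1, which gives d_i1 = -27.625 cm.
Its lateral magnification is m_1 = -d_i1/d_o1 = -(-27.625)/6.5 = 4.2500.
With d_i1 < 0 the first image is virtual and lies on the object side; the object distance for lens 2 is d_o2 = 17 - (-27.625) = 44.625 cm.
Applying the thin-lens equation again with f_2 = 14 cm and d_o2 = 44.625 cm gives d_i2 = 20.400 cm.
m_2 = -(20.400)/(44.625) = -0.4571.
Overall magnification: m = m_1 m_2 = -1.9429.

-1.9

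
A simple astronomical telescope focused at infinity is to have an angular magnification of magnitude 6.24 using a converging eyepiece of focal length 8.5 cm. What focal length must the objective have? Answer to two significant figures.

53 cm

|M| = f_obj/|f_eye|, so f_obj = |M| x |f_eye| = 6.24 x 8.5 = 53.040 cm.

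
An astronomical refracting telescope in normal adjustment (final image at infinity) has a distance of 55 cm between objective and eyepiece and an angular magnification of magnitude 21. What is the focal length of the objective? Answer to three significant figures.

52.5 cm

In normal adjustment the tube length equals f_obj + f_eye and |M| = f_obj/f_eye.
So f_obj = 21 f_eye and 21 f_eye + f_eye = 55 cm, giving f_eye = 55/22 = 2.500 cm and f_obj = 52.500 cm.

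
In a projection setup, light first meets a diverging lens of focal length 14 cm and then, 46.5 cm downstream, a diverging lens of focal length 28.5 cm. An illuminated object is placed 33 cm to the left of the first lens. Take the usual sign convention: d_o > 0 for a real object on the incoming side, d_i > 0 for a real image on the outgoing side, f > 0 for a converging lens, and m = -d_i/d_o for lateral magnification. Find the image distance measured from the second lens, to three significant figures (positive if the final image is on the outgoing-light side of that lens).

First lens: d_i1 = 1/(1/(-14) - 1/33) = -9.830 cm.
With d_i1 < 0 the first image is virtual and lies on the object side; the object distance for lens 2 is d_o2 = 46.5 - (-9.830) = 56.330 cm.
Second lens: d_i2 = 1/(1/(-28.5) - 1/(56.330)) = -18.925 cm.

-18.9 cm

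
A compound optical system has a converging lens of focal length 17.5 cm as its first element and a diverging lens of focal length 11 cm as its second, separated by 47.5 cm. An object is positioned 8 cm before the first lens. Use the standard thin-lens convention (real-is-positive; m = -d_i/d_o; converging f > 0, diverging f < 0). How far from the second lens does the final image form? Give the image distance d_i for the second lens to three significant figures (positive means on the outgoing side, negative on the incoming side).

Lens 1: 1/d_i1 = 1/f_1 - 1/d_o1 = 1/17.5 - 1/8 = -0.06786 cm^-1, so d_i1 = -14.737 cm.
With d_i1 < 0 the first image is virtual and lies on the object side; the object distance for lens 2 is d_o2 = 47.5 - (-14.737) = 62.237 cm.
Lens 2: 1/d_i2 = 1/f_2 - 1/d_o2 = 1/(-11) - 1/(62.237) = -0.10698 cm^-1, so d_i2 = -9.348 cm.

-9.35 cm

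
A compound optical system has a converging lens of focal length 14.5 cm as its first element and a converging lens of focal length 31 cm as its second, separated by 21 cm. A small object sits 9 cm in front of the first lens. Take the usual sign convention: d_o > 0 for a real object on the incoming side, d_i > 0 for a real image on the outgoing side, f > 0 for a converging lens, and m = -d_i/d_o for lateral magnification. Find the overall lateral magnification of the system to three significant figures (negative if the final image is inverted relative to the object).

-5.95

Lens 1: 1/d_i1 = 1/f_1 - 1/d_o1 = 1/14.5 - 1/9 = -0.04215 cm^-1, so d_i1 = -23.727 cm.
m_1 = -(-23.727)/9 = 2.6364.
The intermediate image is virtual, 23.727 cm to the left of lens 1, so d_o2 = L - d_i1 = 21 - (-23.727) = 44.727 cm.
Lens 2: 1/d_i2 = 1/f_2 - 1/d_o2 = 1/31 - 1/(44.727) = 0.00990 cm^-1, so d_i2 = 101.007 cm.
m_2 = -(101.007)/(44.727) = -2.2583.
Overall magnification: m = m_1 m_2 = -5.9536.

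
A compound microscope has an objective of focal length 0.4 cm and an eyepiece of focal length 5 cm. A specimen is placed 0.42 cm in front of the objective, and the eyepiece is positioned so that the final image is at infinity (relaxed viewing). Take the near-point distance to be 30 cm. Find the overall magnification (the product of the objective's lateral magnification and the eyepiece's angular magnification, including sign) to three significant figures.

-120

Objective: 1/d_i = 1/f_obj - 1/d_o = 1/0.4 - 1/0.42 = 0.11905 cm^-1, so d_i = 8.400 cm.
m_obj = -d_i/d_o = -8.400/0.42 = -20.000.
Eyepiece angular magnification (image at infinity): M_eye = D/f_e = 30/5 = 6.000.
Overall M = m_obj x M_eye = (-20.000)(6.000) = -120.00.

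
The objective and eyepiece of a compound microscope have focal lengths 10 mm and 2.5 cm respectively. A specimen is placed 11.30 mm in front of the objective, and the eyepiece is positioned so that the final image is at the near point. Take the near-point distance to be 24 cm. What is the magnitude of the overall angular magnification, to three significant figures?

Convert to cm: f_obj = 10 mm = 1 cm; d_o = 11.30 mm = 1.13 cm.
Objective: 1/d_i = 1/f_obj - 1/d_o = 1/1 - 1/1.13 = 0.11504 cm^-1, so d_i = 8.692 cm.
m_obj = -d_i/d_o = -8.692/1.13 = -7.692.
Eyepiece angular magnification (image at near point): M_eye = 1 + D/f_e = 1 + 24/2.5 = 10.600.
Overall M = m_obj x M_eye = (-7.692)(10.600) = -81.54.
|M| = 81.54.

81.5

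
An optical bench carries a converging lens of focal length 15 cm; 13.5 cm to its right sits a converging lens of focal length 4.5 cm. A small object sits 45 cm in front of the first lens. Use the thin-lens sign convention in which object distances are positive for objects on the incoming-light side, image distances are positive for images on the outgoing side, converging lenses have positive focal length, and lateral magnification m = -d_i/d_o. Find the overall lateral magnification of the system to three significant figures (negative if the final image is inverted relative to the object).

Applying the thin-lens equation to the first lens, 1/15 = 1/45 + 1/d_i1, which gives d_i1 = 22.500 cm.
Its lateral magnification is m_1 = -d_i1/d_o1 = -(22.500)/45 = -0.5000.
Since 22.500 cm > 13.5 cm, the first image lies past the second lens and serves as a virtual object: d_o2 = L - d_i1 = -9.000 cm.
Applying the thin-lens equation again with f_2 = 4.5 cm and d_o2 = -9.000 cm gives d_i2 = 3.000 cm.
m_2 = -(3.000)/(-9.000) = 0.3333.
Overall magnification: m = m_1 m_2 = -0.1667.

-0.167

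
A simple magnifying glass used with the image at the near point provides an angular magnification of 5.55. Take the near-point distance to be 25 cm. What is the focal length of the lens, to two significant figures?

For the image at the near point, M = 1 + D/f.
f = D/(M - 1) = 25/(5.55 - 1) = 5.495 cm.

5.5 cm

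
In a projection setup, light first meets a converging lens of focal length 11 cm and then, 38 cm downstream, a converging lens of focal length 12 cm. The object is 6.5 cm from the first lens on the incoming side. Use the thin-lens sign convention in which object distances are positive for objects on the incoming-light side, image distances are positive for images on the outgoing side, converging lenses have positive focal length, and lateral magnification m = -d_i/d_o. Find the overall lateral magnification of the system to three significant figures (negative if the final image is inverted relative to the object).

-0.700

Applying the thin-lens equation to the first lens, 1/11 = 1/6.5 + 1/d_i1, which gives d_i1 = -15.889 cm.
Its lateral magnification is m_1 = -d_i1/d_o1 = -(-15.889)/6.5 = 2.4444.
The intermediate image is virtual, 15.889 cm to the left of lens 1, so d_o2 = L - d_i1 = 38 - (-15.889) = 53.889 cm.
Applying the thin-lens equation again with f_2 = 12 cm and d_o2 = 53.889 cm gives d_i2 = 15.438 cm.
m_2 = -(15.438)/(53.889) = -0.2865.
Total m = m_1 x m_2 = (2.4444)(-0.2865) = -0.7003.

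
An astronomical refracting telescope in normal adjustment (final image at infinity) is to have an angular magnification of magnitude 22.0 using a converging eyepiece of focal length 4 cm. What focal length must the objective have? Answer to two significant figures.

88 cm

|M| = f_obj/|f_eye|, so f_obj = |M| x |f_eye| = 22.0 x 4 = 88.000 cm.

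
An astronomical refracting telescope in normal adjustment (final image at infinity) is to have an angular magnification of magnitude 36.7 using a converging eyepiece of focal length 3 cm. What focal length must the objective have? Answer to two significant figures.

110 cm

|M| = f_obj/|f_eye|, so f_obj = |M| x |f_eye| = 36.7 x 3 = 110.100 cm.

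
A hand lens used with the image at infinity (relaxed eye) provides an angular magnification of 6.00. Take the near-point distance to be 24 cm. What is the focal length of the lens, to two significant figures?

For the image at infinity, M = D/f.
f = D/M = 24/6.0 = 4.000 cm.

4.0 cm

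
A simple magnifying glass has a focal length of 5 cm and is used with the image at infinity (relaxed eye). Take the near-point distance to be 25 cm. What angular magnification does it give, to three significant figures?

M = D/f = 25/5 = 5.000.

5.00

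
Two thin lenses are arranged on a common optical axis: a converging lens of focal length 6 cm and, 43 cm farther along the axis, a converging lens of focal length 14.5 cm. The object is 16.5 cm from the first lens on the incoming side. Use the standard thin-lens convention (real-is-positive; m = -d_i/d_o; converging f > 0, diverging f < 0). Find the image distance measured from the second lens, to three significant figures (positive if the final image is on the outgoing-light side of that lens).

Lens 1: 1/d_i1 = 1/f_1 - 1/d_o1 = 1/6 - 1/16.5 = 0.10606 cm^-1, so d_i1 = 9.429 cm.
Object distance for lens 2: d_o2 = 43 - 9.429 = 33.571 cm.
Lens 2: 1/d_i2 = 1/f_2 - 1/d_o2 = 1/14.5 - 1/(33.571) = 0.03918 cm^-1, so d_i2 = 25.524 cm.

25.5 cm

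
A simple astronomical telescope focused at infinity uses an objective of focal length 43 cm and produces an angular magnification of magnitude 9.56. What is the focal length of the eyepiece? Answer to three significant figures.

|M| = f_obj/f_eye, so f_eye = f_obj/|M| = 43/9.56 = 4.498 cm.

4.50 cm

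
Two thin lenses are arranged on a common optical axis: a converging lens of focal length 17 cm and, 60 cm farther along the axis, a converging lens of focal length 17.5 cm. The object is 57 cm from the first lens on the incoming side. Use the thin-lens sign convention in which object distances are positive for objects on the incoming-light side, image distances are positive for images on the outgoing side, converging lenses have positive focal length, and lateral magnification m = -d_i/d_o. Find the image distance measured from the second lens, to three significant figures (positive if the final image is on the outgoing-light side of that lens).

First lens: d_i1 = 1/(1/17 - 1/57) = 24.225 cm.
The intermediate image is 24.225 cm to the right of lens 1, so d_o2 = L - d_i1 = 60 - 24.225 = 35.775 cm.
Second lens: d_i2 = 1/(1/17.5 - 1/(35.775)) = 34.258 cm.

34.3 cm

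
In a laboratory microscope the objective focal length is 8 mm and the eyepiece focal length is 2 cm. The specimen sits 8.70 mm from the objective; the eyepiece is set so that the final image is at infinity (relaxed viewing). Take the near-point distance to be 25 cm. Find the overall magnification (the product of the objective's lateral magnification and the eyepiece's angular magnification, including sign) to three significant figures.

-143

Convert to cm: f_obj = 8 mm = 0.8 cm; d_o = 8.70 mm = 0.87 cm.
Objective: 1/d_i = 1/f_obj - 1/d_o = 1/0.8 - 1/0.87 = 0.10057 cm^-1, so d_i = 9.943 cm.
m_obj = -d_i/d_o = -9.943/0.87 = -11.429.
Eyepiece angular magnification (image at infinity): M_eye = D/f_e = 25/2 = 12.500.
Overall M = m_obj x M_eye = (-11.429)(12.500) = -142.86.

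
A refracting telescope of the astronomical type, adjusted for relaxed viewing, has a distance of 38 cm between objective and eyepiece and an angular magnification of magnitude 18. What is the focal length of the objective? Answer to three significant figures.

In normal adjustment the tube length equals f_obj + f_eye and |M| = f_obj/f_eye.
So f_obj = 18 f_eye and 18 f_eye + f_eye = 38 cm, giving f_eye = 38/19 = 2.000 cm and f_obj = 36.000 cm.

36.0 cm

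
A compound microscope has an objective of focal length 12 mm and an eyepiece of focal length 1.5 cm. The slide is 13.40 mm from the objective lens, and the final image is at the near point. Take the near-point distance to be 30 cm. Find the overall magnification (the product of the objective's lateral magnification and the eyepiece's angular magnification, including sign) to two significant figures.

Convert to cm: f_obj = 12 mm = 1.2 cm; d_o = 13.40 mm = 1.34 cm.
Objective: 1/d_i = 1/f_obj - 1/d_o = 1/1.2 - 1/1.34 = 0.08706 cm^-1, so d_i = 11.486 cm.
m_obj = -d_i/d_o = -11.486/1.34 = -8.571.
Eyepiece angular magnification (image at near point): M_eye = 1 + D/f_e = 1 + 30/1.5 = 21.000.
Overall M = m_obj x M_eye = (-8.571)(21.000) = -180.00.

-180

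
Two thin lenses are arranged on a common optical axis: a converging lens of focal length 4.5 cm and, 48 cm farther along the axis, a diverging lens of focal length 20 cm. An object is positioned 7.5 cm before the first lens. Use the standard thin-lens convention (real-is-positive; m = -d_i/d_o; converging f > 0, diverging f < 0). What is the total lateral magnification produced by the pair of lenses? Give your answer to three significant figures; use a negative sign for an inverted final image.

Applying the thin-lens equation to the first lens, 1/4.5 = 1/7.5 + 1/d_i1, which gives d_i1 = 11.250 cm.
Its lateral magnification is m_1 = -d_i1/d_o1 = -(11.250)/7.5 = -1.5000.
The intermediate image is 11.250 cm to the right of lens 1, so d_o2 = L - d_i1 = 48 - 11.250 = 36.750 cm.
Applying the thin-lens equation again with f_2 = -20 cm and d_o2 = 36.750 cm gives d_i2 = -12.952 cm.
m_2 = -(-12.952)/(36.750) = 0.3524.
Total m = m_1 x m_2 = (-1.5000)(0.3524) = -0.5286.

-0.529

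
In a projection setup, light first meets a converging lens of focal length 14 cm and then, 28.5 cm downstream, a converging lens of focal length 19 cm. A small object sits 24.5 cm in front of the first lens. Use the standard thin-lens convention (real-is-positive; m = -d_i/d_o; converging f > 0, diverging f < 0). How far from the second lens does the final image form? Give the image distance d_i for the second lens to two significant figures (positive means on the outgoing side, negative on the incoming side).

Applying the thin-lens equation to the first lens, 1/14 = 1/24.5 + 1/d_i1, which gives d_i1 = 32.667 cm.
Since 32.667 cm > 28.5 cm, the first image lies past the second lens and serves as a virtual object: d_o2 = L - d_i1 = -4.167 cm.
Applying the thin-lens equation again with f_2 = 19 cm and d_o2 = -4.167 cm gives d_i2 = 3.417 cm.

3.4 cm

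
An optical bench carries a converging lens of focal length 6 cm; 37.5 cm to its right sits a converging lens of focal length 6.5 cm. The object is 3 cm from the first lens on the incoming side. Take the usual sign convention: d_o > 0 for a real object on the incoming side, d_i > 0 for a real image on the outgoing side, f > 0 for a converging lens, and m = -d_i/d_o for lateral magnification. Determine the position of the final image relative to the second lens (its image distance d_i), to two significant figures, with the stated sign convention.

Lens 1: 1/d_i1 = 1/f_1 - 1/d_o1 = 1/6 - 1/3 = -0.16667 cm^-1, so d_i1 = -6.000 cm.
The intermediate image is virtual, 6.000 cm to the left of lens 1, so d_o2 = L - d_i1 = 37.5 - (-6.000) = 43.500 cm.
Lens 2: 1/d_i2 = 1/f_2 - 1/d_o2 = 1/6.5 - 1/(43.500) = 0.13086 cm^-1, so d_i2 = 7.642 cm.

7.6 cm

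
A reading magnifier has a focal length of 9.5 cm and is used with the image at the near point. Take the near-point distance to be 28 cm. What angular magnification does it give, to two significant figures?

3.9

M = 1 + D/f = 1 + 28/9.5 = 3.947.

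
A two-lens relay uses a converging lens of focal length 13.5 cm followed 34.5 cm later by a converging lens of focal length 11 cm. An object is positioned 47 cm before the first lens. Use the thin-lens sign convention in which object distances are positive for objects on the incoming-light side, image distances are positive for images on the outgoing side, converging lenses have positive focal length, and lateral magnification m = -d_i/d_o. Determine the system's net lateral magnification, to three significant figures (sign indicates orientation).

Lens 1: 1/d_i1 = 1/f_1 - 1/d_o1 = 1/13.5 - 1/47 = 0.05280 cm^-1, so d_i1 = 18.940 cm.
m_1 = -(18.940)/47 = -0.4030.
The intermediate image is 18.940 cm to the right of lens 1, so d_o2 = L - d_i1 = 34.5 - 18.940 = 15.560 cm.
Lens 2: 1/d_i2 = 1/f_2 - 1/d_o2 = 1/11 - 1/(15.560) = 0.02664 cm^-1, so d_i2 = 37.537 cm.
m_2 = -(37.537)/(15.560) = -2.4124.
Total m = m_1 x m_2 = (-0.4030)(-2.4124) = 0.9722.

0.972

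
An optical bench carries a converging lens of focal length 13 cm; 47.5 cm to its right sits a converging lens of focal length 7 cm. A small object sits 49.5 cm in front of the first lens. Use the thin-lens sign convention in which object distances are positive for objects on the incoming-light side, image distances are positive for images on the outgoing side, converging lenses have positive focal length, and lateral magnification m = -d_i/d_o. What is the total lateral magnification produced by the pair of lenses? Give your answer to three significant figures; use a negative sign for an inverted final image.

First lens: d_i1 = 1/(1/13 - 1/49.5) = 17.630 cm.
m_1 = -(17.630)/49.5 = -0.3562.
Object distance for lens 2: d_o2 = 47.5 - 17.630 = 29.870 cm.
Second lens: d_i2 = 1/(1/7 - 1/(29.870)) = 9.143 cm.
m_2 = -(9.143)/(29.870) = -0.3061.
Total m = m_1 x m_2 = (-0.3562)(-0.3061) = 0.1090.

0.109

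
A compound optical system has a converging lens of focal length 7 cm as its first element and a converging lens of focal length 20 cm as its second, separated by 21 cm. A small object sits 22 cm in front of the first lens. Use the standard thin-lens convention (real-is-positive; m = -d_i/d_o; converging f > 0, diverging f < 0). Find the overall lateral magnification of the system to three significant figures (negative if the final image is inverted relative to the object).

-1.01

Applying the thin-lens equation to the first lens, 1/7 = 1/22 + 1/d_i1, which gives d_i1 = 10.267 cm.
Its lateral magnification is m_1 = -d_i1/d_o1 = -(10.267)/22 = -0.4667.
That image sits 10.733 cm in front of the second lens, so d_o2 = 10.733 cm.
Applying the thin-lens equation again with f_2 = 20 cm and d_o2 = 10.733 cm gives d_i2 = -23.165 cm.
m_2 = -(-23.165)/(10.733) = 2.1583.
The system's lateral magnification is m_1 m_2 = (-0.4667)(2.1583) = -1.0072.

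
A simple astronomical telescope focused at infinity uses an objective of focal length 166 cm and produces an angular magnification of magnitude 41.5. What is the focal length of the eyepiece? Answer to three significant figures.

|M| = f_obj/f_eye, so f_eye = f_obj/|M| = 166/41.5 = 4.000 cm.

4.00 cm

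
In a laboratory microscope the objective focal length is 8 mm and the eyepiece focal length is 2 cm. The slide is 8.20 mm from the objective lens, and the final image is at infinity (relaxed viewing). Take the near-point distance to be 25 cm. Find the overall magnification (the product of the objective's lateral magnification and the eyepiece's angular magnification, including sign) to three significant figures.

Convert to cm: f_obj = 8 mm = 0.8 cm; d_o = 8.20 mm = 0.82 cm.
Objective: 1/d_i = 1/f_obj - 1/d_o = 1/0.8 - 1/0.82 = 0.03049 cm^-1, so d_i = 32.800 cm.
m_obj = -d_i/d_o = -32.800/0.82 = -40.000.
Eyepiece angular magnification (image at infinity): M_eye = D/f_e = 25/2 = 12.500.
Overall M = m_obj x M_eye = (-40.000)(12.500) = -500.00.

-500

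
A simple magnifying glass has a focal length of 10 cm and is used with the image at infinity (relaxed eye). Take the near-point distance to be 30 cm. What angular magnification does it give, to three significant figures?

3.00

M = D/f = 30/10 = 3.000.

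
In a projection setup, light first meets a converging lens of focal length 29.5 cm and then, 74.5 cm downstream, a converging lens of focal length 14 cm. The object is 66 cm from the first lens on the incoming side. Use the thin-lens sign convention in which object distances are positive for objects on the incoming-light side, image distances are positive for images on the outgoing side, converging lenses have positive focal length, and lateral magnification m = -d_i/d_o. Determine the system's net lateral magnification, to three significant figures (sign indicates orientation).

1.58

First lens: d_i1 = 1/(1/29.5 - 1/66) = 53.342 cm.
m_1 = -(53.342)/66 = -0.8082.
Object distance for lens 2: d_o2 = 74.5 - 53.342 = 21.158 cm.
Second lens: d_i2 = 1/(1/14 - 1/(21.158)) = 41.384 cm.
m_2 = -(41.384)/(21.158) = -1.9560.
Overall magnification: m = m_1 m_2 = 1.5809.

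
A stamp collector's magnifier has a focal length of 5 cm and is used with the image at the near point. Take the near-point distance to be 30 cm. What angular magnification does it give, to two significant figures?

7.0

M = 1 + D/f = 1 + 30/5 = 7.000.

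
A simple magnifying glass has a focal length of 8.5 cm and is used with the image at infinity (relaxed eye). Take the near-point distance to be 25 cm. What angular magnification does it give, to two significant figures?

M = D/f = 25/8.5 = 2.941.

2.9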